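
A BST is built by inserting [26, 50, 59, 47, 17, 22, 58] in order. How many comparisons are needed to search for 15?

Search path for 15: 26 -> 17
Found: False
Comparisons: 2


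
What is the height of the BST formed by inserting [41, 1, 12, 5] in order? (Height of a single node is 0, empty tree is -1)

Insertion order: [41, 1, 12, 5]
Tree (level-order array): [41, 1, None, None, 12, 5]
Compute height bottom-up (empty subtree = -1):
  height(5) = 1 + max(-1, -1) = 0
  height(12) = 1 + max(0, -1) = 1
  height(1) = 1 + max(-1, 1) = 2
  height(41) = 1 + max(2, -1) = 3
Height = 3


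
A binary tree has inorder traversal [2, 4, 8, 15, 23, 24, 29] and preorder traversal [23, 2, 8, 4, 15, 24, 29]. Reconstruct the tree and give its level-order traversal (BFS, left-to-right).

Inorder:  [2, 4, 8, 15, 23, 24, 29]
Preorder: [23, 2, 8, 4, 15, 24, 29]
Algorithm: preorder visits root first, so consume preorder in order;
for each root, split the current inorder slice at that value into
left-subtree inorder and right-subtree inorder, then recurse.
Recursive splits:
  root=23; inorder splits into left=[2, 4, 8, 15], right=[24, 29]
  root=2; inorder splits into left=[], right=[4, 8, 15]
  root=8; inorder splits into left=[4], right=[15]
  root=4; inorder splits into left=[], right=[]
  root=15; inorder splits into left=[], right=[]
  root=24; inorder splits into left=[], right=[29]
  root=29; inorder splits into left=[], right=[]
Reconstructed level-order: [23, 2, 24, 8, 29, 4, 15]


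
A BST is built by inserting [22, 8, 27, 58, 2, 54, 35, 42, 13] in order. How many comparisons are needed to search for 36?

Search path for 36: 22 -> 27 -> 58 -> 54 -> 35 -> 42
Found: False
Comparisons: 6


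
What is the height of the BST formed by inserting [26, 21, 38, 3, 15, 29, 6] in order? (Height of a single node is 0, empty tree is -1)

Insertion order: [26, 21, 38, 3, 15, 29, 6]
Tree (level-order array): [26, 21, 38, 3, None, 29, None, None, 15, None, None, 6]
Compute height bottom-up (empty subtree = -1):
  height(6) = 1 + max(-1, -1) = 0
  height(15) = 1 + max(0, -1) = 1
  height(3) = 1 + max(-1, 1) = 2
  height(21) = 1 + max(2, -1) = 3
  height(29) = 1 + max(-1, -1) = 0
  height(38) = 1 + max(0, -1) = 1
  height(26) = 1 + max(3, 1) = 4
Height = 4


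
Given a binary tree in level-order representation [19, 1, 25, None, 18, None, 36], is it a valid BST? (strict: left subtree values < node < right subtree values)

Level-order array: [19, 1, 25, None, 18, None, 36]
Validate using subtree bounds (lo, hi): at each node, require lo < value < hi,
then recurse left with hi=value and right with lo=value.
Preorder trace (stopping at first violation):
  at node 19 with bounds (-inf, +inf): OK
  at node 1 with bounds (-inf, 19): OK
  at node 18 with bounds (1, 19): OK
  at node 25 with bounds (19, +inf): OK
  at node 36 with bounds (25, +inf): OK
No violation found at any node.
Result: Valid BST


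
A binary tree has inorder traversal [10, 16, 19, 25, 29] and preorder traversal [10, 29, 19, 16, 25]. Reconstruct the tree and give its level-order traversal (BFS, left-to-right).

Inorder:  [10, 16, 19, 25, 29]
Preorder: [10, 29, 19, 16, 25]
Algorithm: preorder visits root first, so consume preorder in order;
for each root, split the current inorder slice at that value into
left-subtree inorder and right-subtree inorder, then recurse.
Recursive splits:
  root=10; inorder splits into left=[], right=[16, 19, 25, 29]
  root=29; inorder splits into left=[16, 19, 25], right=[]
  root=19; inorder splits into left=[16], right=[25]
  root=16; inorder splits into left=[], right=[]
  root=25; inorder splits into left=[], right=[]
Reconstructed level-order: [10, 29, 19, 16, 25]


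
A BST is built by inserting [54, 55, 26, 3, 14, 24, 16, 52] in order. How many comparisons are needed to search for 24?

Search path for 24: 54 -> 26 -> 3 -> 14 -> 24
Found: True
Comparisons: 5


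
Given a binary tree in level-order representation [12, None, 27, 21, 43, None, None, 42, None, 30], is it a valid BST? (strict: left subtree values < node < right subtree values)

Level-order array: [12, None, 27, 21, 43, None, None, 42, None, 30]
Validate using subtree bounds (lo, hi): at each node, require lo < value < hi,
then recurse left with hi=value and right with lo=value.
Preorder trace (stopping at first violation):
  at node 12 with bounds (-inf, +inf): OK
  at node 27 with bounds (12, +inf): OK
  at node 21 with bounds (12, 27): OK
  at node 43 with bounds (27, +inf): OK
  at node 42 with bounds (27, 43): OK
  at node 30 with bounds (27, 42): OK
No violation found at any node.
Result: Valid BST


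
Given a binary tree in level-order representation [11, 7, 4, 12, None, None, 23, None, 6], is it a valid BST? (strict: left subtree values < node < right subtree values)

Level-order array: [11, 7, 4, 12, None, None, 23, None, 6]
Validate using subtree bounds (lo, hi): at each node, require lo < value < hi,
then recurse left with hi=value and right with lo=value.
Preorder trace (stopping at first violation):
  at node 11 with bounds (-inf, +inf): OK
  at node 7 with bounds (-inf, 11): OK
  at node 12 with bounds (-inf, 7): VIOLATION
Node 12 violates its bound: not (-inf < 12 < 7).
Result: Not a valid BST


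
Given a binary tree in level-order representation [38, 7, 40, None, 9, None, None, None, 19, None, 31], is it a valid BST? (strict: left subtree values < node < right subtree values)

Level-order array: [38, 7, 40, None, 9, None, None, None, 19, None, 31]
Validate using subtree bounds (lo, hi): at each node, require lo < value < hi,
then recurse left with hi=value and right with lo=value.
Preorder trace (stopping at first violation):
  at node 38 with bounds (-inf, +inf): OK
  at node 7 with bounds (-inf, 38): OK
  at node 9 with bounds (7, 38): OK
  at node 19 with bounds (9, 38): OK
  at node 31 with bounds (19, 38): OK
  at node 40 with bounds (38, +inf): OK
No violation found at any node.
Result: Valid BST


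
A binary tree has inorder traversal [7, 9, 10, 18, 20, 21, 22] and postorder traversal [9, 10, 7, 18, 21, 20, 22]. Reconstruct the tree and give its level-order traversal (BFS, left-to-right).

Inorder:   [7, 9, 10, 18, 20, 21, 22]
Postorder: [9, 10, 7, 18, 21, 20, 22]
Algorithm: postorder visits root last, so walk postorder right-to-left;
each value is the root of the current inorder slice — split it at that
value, recurse on the right subtree first, then the left.
Recursive splits:
  root=22; inorder splits into left=[7, 9, 10, 18, 20, 21], right=[]
  root=20; inorder splits into left=[7, 9, 10, 18], right=[21]
  root=21; inorder splits into left=[], right=[]
  root=18; inorder splits into left=[7, 9, 10], right=[]
  root=7; inorder splits into left=[], right=[9, 10]
  root=10; inorder splits into left=[9], right=[]
  root=9; inorder splits into left=[], right=[]
Reconstructed level-order: [22, 20, 18, 21, 7, 10, 9]


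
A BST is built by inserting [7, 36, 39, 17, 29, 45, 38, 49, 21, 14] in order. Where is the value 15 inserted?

Starting tree (level order): [7, None, 36, 17, 39, 14, 29, 38, 45, None, None, 21, None, None, None, None, 49]
Insertion path: 7 -> 36 -> 17 -> 14
Result: insert 15 as right child of 14
Final tree (level order): [7, None, 36, 17, 39, 14, 29, 38, 45, None, 15, 21, None, None, None, None, 49]


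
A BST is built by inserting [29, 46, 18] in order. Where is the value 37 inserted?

Starting tree (level order): [29, 18, 46]
Insertion path: 29 -> 46
Result: insert 37 as left child of 46
Final tree (level order): [29, 18, 46, None, None, 37]


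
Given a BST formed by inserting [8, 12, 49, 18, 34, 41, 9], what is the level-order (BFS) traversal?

Tree insertion order: [8, 12, 49, 18, 34, 41, 9]
Tree (level-order array): [8, None, 12, 9, 49, None, None, 18, None, None, 34, None, 41]
BFS from the root, enqueuing left then right child of each popped node:
  queue [8] -> pop 8, enqueue [12], visited so far: [8]
  queue [12] -> pop 12, enqueue [9, 49], visited so far: [8, 12]
  queue [9, 49] -> pop 9, enqueue [none], visited so far: [8, 12, 9]
  queue [49] -> pop 49, enqueue [18], visited so far: [8, 12, 9, 49]
  queue [18] -> pop 18, enqueue [34], visited so far: [8, 12, 9, 49, 18]
  queue [34] -> pop 34, enqueue [41], visited so far: [8, 12, 9, 49, 18, 34]
  queue [41] -> pop 41, enqueue [none], visited so far: [8, 12, 9, 49, 18, 34, 41]
Result: [8, 12, 9, 49, 18, 34, 41]


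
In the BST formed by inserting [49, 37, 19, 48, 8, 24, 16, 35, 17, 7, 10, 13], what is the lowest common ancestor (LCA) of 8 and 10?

Tree insertion order: [49, 37, 19, 48, 8, 24, 16, 35, 17, 7, 10, 13]
Tree (level-order array): [49, 37, None, 19, 48, 8, 24, None, None, 7, 16, None, 35, None, None, 10, 17, None, None, None, 13]
In a BST, the LCA of p=8, q=10 is the first node v on the
root-to-leaf path with p <= v <= q (go left if both < v, right if both > v).
Walk from root:
  at 49: both 8 and 10 < 49, go left
  at 37: both 8 and 10 < 37, go left
  at 19: both 8 and 10 < 19, go left
  at 8: 8 <= 8 <= 10, this is the LCA
LCA = 8


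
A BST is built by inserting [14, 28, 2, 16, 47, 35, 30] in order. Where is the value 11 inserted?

Starting tree (level order): [14, 2, 28, None, None, 16, 47, None, None, 35, None, 30]
Insertion path: 14 -> 2
Result: insert 11 as right child of 2
Final tree (level order): [14, 2, 28, None, 11, 16, 47, None, None, None, None, 35, None, 30]


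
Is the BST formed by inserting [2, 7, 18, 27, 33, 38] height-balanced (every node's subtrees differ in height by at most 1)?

Tree (level-order array): [2, None, 7, None, 18, None, 27, None, 33, None, 38]
Definition: a tree is height-balanced if, at every node, |h(left) - h(right)| <= 1 (empty subtree has height -1).
Bottom-up per-node check:
  node 38: h_left=-1, h_right=-1, diff=0 [OK], height=0
  node 33: h_left=-1, h_right=0, diff=1 [OK], height=1
  node 27: h_left=-1, h_right=1, diff=2 [FAIL (|-1-1|=2 > 1)], height=2
  node 18: h_left=-1, h_right=2, diff=3 [FAIL (|-1-2|=3 > 1)], height=3
  node 7: h_left=-1, h_right=3, diff=4 [FAIL (|-1-3|=4 > 1)], height=4
  node 2: h_left=-1, h_right=4, diff=5 [FAIL (|-1-4|=5 > 1)], height=5
Node 27 violates the condition: |-1 - 1| = 2 > 1.
Result: Not balanced


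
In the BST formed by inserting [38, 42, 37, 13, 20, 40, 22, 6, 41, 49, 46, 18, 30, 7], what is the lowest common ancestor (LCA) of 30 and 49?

Tree insertion order: [38, 42, 37, 13, 20, 40, 22, 6, 41, 49, 46, 18, 30, 7]
Tree (level-order array): [38, 37, 42, 13, None, 40, 49, 6, 20, None, 41, 46, None, None, 7, 18, 22, None, None, None, None, None, None, None, None, None, 30]
In a BST, the LCA of p=30, q=49 is the first node v on the
root-to-leaf path with p <= v <= q (go left if both < v, right if both > v).
Walk from root:
  at 38: 30 <= 38 <= 49, this is the LCA
LCA = 38


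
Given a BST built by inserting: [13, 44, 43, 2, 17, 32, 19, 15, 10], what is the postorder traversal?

Tree insertion order: [13, 44, 43, 2, 17, 32, 19, 15, 10]
Tree (level-order array): [13, 2, 44, None, 10, 43, None, None, None, 17, None, 15, 32, None, None, 19]
Postorder traversal: [10, 2, 15, 19, 32, 17, 43, 44, 13]


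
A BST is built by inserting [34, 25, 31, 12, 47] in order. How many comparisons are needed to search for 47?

Search path for 47: 34 -> 47
Found: True
Comparisons: 2


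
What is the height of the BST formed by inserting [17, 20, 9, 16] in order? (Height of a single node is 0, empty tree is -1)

Insertion order: [17, 20, 9, 16]
Tree (level-order array): [17, 9, 20, None, 16]
Compute height bottom-up (empty subtree = -1):
  height(16) = 1 + max(-1, -1) = 0
  height(9) = 1 + max(-1, 0) = 1
  height(20) = 1 + max(-1, -1) = 0
  height(17) = 1 + max(1, 0) = 2
Height = 2


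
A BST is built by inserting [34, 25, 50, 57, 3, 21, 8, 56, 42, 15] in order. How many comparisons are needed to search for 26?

Search path for 26: 34 -> 25
Found: False
Comparisons: 2


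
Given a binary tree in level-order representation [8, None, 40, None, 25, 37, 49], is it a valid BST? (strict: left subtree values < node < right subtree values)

Level-order array: [8, None, 40, None, 25, 37, 49]
Validate using subtree bounds (lo, hi): at each node, require lo < value < hi,
then recurse left with hi=value and right with lo=value.
Preorder trace (stopping at first violation):
  at node 8 with bounds (-inf, +inf): OK
  at node 40 with bounds (8, +inf): OK
  at node 25 with bounds (40, +inf): VIOLATION
Node 25 violates its bound: not (40 < 25 < +inf).
Result: Not a valid BST


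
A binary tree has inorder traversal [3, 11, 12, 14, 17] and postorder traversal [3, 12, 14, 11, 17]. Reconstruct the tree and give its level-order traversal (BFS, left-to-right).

Inorder:   [3, 11, 12, 14, 17]
Postorder: [3, 12, 14, 11, 17]
Algorithm: postorder visits root last, so walk postorder right-to-left;
each value is the root of the current inorder slice — split it at that
value, recurse on the right subtree first, then the left.
Recursive splits:
  root=17; inorder splits into left=[3, 11, 12, 14], right=[]
  root=11; inorder splits into left=[3], right=[12, 14]
  root=14; inorder splits into left=[12], right=[]
  root=12; inorder splits into left=[], right=[]
  root=3; inorder splits into left=[], right=[]
Reconstructed level-order: [17, 11, 3, 14, 12]


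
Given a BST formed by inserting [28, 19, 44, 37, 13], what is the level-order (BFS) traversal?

Tree insertion order: [28, 19, 44, 37, 13]
Tree (level-order array): [28, 19, 44, 13, None, 37]
BFS from the root, enqueuing left then right child of each popped node:
  queue [28] -> pop 28, enqueue [19, 44], visited so far: [28]
  queue [19, 44] -> pop 19, enqueue [13], visited so far: [28, 19]
  queue [44, 13] -> pop 44, enqueue [37], visited so far: [28, 19, 44]
  queue [13, 37] -> pop 13, enqueue [none], visited so far: [28, 19, 44, 13]
  queue [37] -> pop 37, enqueue [none], visited so far: [28, 19, 44, 13, 37]
Result: [28, 19, 44, 13, 37]


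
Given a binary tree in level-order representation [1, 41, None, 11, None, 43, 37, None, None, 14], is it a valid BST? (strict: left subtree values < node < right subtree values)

Level-order array: [1, 41, None, 11, None, 43, 37, None, None, 14]
Validate using subtree bounds (lo, hi): at each node, require lo < value < hi,
then recurse left with hi=value and right with lo=value.
Preorder trace (stopping at first violation):
  at node 1 with bounds (-inf, +inf): OK
  at node 41 with bounds (-inf, 1): VIOLATION
Node 41 violates its bound: not (-inf < 41 < 1).
Result: Not a valid BST


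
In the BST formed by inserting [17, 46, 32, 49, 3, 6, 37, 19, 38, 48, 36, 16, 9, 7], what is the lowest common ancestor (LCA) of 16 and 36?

Tree insertion order: [17, 46, 32, 49, 3, 6, 37, 19, 38, 48, 36, 16, 9, 7]
Tree (level-order array): [17, 3, 46, None, 6, 32, 49, None, 16, 19, 37, 48, None, 9, None, None, None, 36, 38, None, None, 7]
In a BST, the LCA of p=16, q=36 is the first node v on the
root-to-leaf path with p <= v <= q (go left if both < v, right if both > v).
Walk from root:
  at 17: 16 <= 17 <= 36, this is the LCA
LCA = 17


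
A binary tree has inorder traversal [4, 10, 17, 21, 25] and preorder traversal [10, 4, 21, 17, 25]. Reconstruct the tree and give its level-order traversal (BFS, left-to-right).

Inorder:  [4, 10, 17, 21, 25]
Preorder: [10, 4, 21, 17, 25]
Algorithm: preorder visits root first, so consume preorder in order;
for each root, split the current inorder slice at that value into
left-subtree inorder and right-subtree inorder, then recurse.
Recursive splits:
  root=10; inorder splits into left=[4], right=[17, 21, 25]
  root=4; inorder splits into left=[], right=[]
  root=21; inorder splits into left=[17], right=[25]
  root=17; inorder splits into left=[], right=[]
  root=25; inorder splits into left=[], right=[]
Reconstructed level-order: [10, 4, 21, 17, 25]


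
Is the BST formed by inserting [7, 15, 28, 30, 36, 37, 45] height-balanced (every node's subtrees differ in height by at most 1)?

Tree (level-order array): [7, None, 15, None, 28, None, 30, None, 36, None, 37, None, 45]
Definition: a tree is height-balanced if, at every node, |h(left) - h(right)| <= 1 (empty subtree has height -1).
Bottom-up per-node check:
  node 45: h_left=-1, h_right=-1, diff=0 [OK], height=0
  node 37: h_left=-1, h_right=0, diff=1 [OK], height=1
  node 36: h_left=-1, h_right=1, diff=2 [FAIL (|-1-1|=2 > 1)], height=2
  node 30: h_left=-1, h_right=2, diff=3 [FAIL (|-1-2|=3 > 1)], height=3
  node 28: h_left=-1, h_right=3, diff=4 [FAIL (|-1-3|=4 > 1)], height=4
  node 15: h_left=-1, h_right=4, diff=5 [FAIL (|-1-4|=5 > 1)], height=5
  node 7: h_left=-1, h_right=5, diff=6 [FAIL (|-1-5|=6 > 1)], height=6
Node 36 violates the condition: |-1 - 1| = 2 > 1.
Result: Not balanced


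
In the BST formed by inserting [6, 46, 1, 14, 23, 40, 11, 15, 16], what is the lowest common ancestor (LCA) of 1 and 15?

Tree insertion order: [6, 46, 1, 14, 23, 40, 11, 15, 16]
Tree (level-order array): [6, 1, 46, None, None, 14, None, 11, 23, None, None, 15, 40, None, 16]
In a BST, the LCA of p=1, q=15 is the first node v on the
root-to-leaf path with p <= v <= q (go left if both < v, right if both > v).
Walk from root:
  at 6: 1 <= 6 <= 15, this is the LCA
LCA = 6


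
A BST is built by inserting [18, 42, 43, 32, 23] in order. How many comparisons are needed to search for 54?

Search path for 54: 18 -> 42 -> 43
Found: False
Comparisons: 3


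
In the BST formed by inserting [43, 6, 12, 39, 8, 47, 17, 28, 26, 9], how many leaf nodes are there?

Tree built from: [43, 6, 12, 39, 8, 47, 17, 28, 26, 9]
Tree (level-order array): [43, 6, 47, None, 12, None, None, 8, 39, None, 9, 17, None, None, None, None, 28, 26]
Rule: A leaf has 0 children.
Per-node child counts:
  node 43: 2 child(ren)
  node 6: 1 child(ren)
  node 12: 2 child(ren)
  node 8: 1 child(ren)
  node 9: 0 child(ren)
  node 39: 1 child(ren)
  node 17: 1 child(ren)
  node 28: 1 child(ren)
  node 26: 0 child(ren)
  node 47: 0 child(ren)
Matching nodes: [9, 26, 47]
Count of leaf nodes: 3


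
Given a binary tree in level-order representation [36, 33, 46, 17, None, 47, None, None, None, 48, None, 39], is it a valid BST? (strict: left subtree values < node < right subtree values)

Level-order array: [36, 33, 46, 17, None, 47, None, None, None, 48, None, 39]
Validate using subtree bounds (lo, hi): at each node, require lo < value < hi,
then recurse left with hi=value and right with lo=value.
Preorder trace (stopping at first violation):
  at node 36 with bounds (-inf, +inf): OK
  at node 33 with bounds (-inf, 36): OK
  at node 17 with bounds (-inf, 33): OK
  at node 46 with bounds (36, +inf): OK
  at node 47 with bounds (36, 46): VIOLATION
Node 47 violates its bound: not (36 < 47 < 46).
Result: Not a valid BST


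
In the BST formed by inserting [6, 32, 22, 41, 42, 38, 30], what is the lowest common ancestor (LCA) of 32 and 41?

Tree insertion order: [6, 32, 22, 41, 42, 38, 30]
Tree (level-order array): [6, None, 32, 22, 41, None, 30, 38, 42]
In a BST, the LCA of p=32, q=41 is the first node v on the
root-to-leaf path with p <= v <= q (go left if both < v, right if both > v).
Walk from root:
  at 6: both 32 and 41 > 6, go right
  at 32: 32 <= 32 <= 41, this is the LCA
LCA = 32


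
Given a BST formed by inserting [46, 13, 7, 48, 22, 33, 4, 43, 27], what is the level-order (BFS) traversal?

Tree insertion order: [46, 13, 7, 48, 22, 33, 4, 43, 27]
Tree (level-order array): [46, 13, 48, 7, 22, None, None, 4, None, None, 33, None, None, 27, 43]
BFS from the root, enqueuing left then right child of each popped node:
  queue [46] -> pop 46, enqueue [13, 48], visited so far: [46]
  queue [13, 48] -> pop 13, enqueue [7, 22], visited so far: [46, 13]
  queue [48, 7, 22] -> pop 48, enqueue [none], visited so far: [46, 13, 48]
  queue [7, 22] -> pop 7, enqueue [4], visited so far: [46, 13, 48, 7]
  queue [22, 4] -> pop 22, enqueue [33], visited so far: [46, 13, 48, 7, 22]
  queue [4, 33] -> pop 4, enqueue [none], visited so far: [46, 13, 48, 7, 22, 4]
  queue [33] -> pop 33, enqueue [27, 43], visited so far: [46, 13, 48, 7, 22, 4, 33]
  queue [27, 43] -> pop 27, enqueue [none], visited so far: [46, 13, 48, 7, 22, 4, 33, 27]
  queue [43] -> pop 43, enqueue [none], visited so far: [46, 13, 48, 7, 22, 4, 33, 27, 43]
Result: [46, 13, 48, 7, 22, 4, 33, 27, 43]


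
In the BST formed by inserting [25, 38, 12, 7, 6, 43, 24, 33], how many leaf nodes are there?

Tree built from: [25, 38, 12, 7, 6, 43, 24, 33]
Tree (level-order array): [25, 12, 38, 7, 24, 33, 43, 6]
Rule: A leaf has 0 children.
Per-node child counts:
  node 25: 2 child(ren)
  node 12: 2 child(ren)
  node 7: 1 child(ren)
  node 6: 0 child(ren)
  node 24: 0 child(ren)
  node 38: 2 child(ren)
  node 33: 0 child(ren)
  node 43: 0 child(ren)
Matching nodes: [6, 24, 33, 43]
Count of leaf nodes: 4


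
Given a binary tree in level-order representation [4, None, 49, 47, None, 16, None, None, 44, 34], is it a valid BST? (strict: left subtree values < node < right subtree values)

Level-order array: [4, None, 49, 47, None, 16, None, None, 44, 34]
Validate using subtree bounds (lo, hi): at each node, require lo < value < hi,
then recurse left with hi=value and right with lo=value.
Preorder trace (stopping at first violation):
  at node 4 with bounds (-inf, +inf): OK
  at node 49 with bounds (4, +inf): OK
  at node 47 with bounds (4, 49): OK
  at node 16 with bounds (4, 47): OK
  at node 44 with bounds (16, 47): OK
  at node 34 with bounds (16, 44): OK
No violation found at any node.
Result: Valid BST


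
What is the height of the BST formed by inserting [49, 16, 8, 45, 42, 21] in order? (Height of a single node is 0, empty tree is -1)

Insertion order: [49, 16, 8, 45, 42, 21]
Tree (level-order array): [49, 16, None, 8, 45, None, None, 42, None, 21]
Compute height bottom-up (empty subtree = -1):
  height(8) = 1 + max(-1, -1) = 0
  height(21) = 1 + max(-1, -1) = 0
  height(42) = 1 + max(0, -1) = 1
  height(45) = 1 + max(1, -1) = 2
  height(16) = 1 + max(0, 2) = 3
  height(49) = 1 + max(3, -1) = 4
Height = 4


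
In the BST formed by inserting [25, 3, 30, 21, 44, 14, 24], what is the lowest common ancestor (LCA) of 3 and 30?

Tree insertion order: [25, 3, 30, 21, 44, 14, 24]
Tree (level-order array): [25, 3, 30, None, 21, None, 44, 14, 24]
In a BST, the LCA of p=3, q=30 is the first node v on the
root-to-leaf path with p <= v <= q (go left if both < v, right if both > v).
Walk from root:
  at 25: 3 <= 25 <= 30, this is the LCA
LCA = 25


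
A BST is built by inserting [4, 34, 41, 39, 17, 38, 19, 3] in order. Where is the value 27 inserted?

Starting tree (level order): [4, 3, 34, None, None, 17, 41, None, 19, 39, None, None, None, 38]
Insertion path: 4 -> 34 -> 17 -> 19
Result: insert 27 as right child of 19
Final tree (level order): [4, 3, 34, None, None, 17, 41, None, 19, 39, None, None, 27, 38]


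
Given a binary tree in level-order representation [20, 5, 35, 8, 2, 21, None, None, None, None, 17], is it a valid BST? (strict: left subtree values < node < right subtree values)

Level-order array: [20, 5, 35, 8, 2, 21, None, None, None, None, 17]
Validate using subtree bounds (lo, hi): at each node, require lo < value < hi,
then recurse left with hi=value and right with lo=value.
Preorder trace (stopping at first violation):
  at node 20 with bounds (-inf, +inf): OK
  at node 5 with bounds (-inf, 20): OK
  at node 8 with bounds (-inf, 5): VIOLATION
Node 8 violates its bound: not (-inf < 8 < 5).
Result: Not a valid BST


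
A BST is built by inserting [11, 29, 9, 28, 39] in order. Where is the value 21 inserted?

Starting tree (level order): [11, 9, 29, None, None, 28, 39]
Insertion path: 11 -> 29 -> 28
Result: insert 21 as left child of 28
Final tree (level order): [11, 9, 29, None, None, 28, 39, 21]


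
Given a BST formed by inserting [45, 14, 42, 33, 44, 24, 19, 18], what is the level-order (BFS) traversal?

Tree insertion order: [45, 14, 42, 33, 44, 24, 19, 18]
Tree (level-order array): [45, 14, None, None, 42, 33, 44, 24, None, None, None, 19, None, 18]
BFS from the root, enqueuing left then right child of each popped node:
  queue [45] -> pop 45, enqueue [14], visited so far: [45]
  queue [14] -> pop 14, enqueue [42], visited so far: [45, 14]
  queue [42] -> pop 42, enqueue [33, 44], visited so far: [45, 14, 42]
  queue [33, 44] -> pop 33, enqueue [24], visited so far: [45, 14, 42, 33]
  queue [44, 24] -> pop 44, enqueue [none], visited so far: [45, 14, 42, 33, 44]
  queue [24] -> pop 24, enqueue [19], visited so far: [45, 14, 42, 33, 44, 24]
  queue [19] -> pop 19, enqueue [18], visited so far: [45, 14, 42, 33, 44, 24, 19]
  queue [18] -> pop 18, enqueue [none], visited so far: [45, 14, 42, 33, 44, 24, 19, 18]
Result: [45, 14, 42, 33, 44, 24, 19, 18]


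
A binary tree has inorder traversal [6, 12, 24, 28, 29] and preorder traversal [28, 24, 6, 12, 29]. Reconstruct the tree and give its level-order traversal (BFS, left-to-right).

Inorder:  [6, 12, 24, 28, 29]
Preorder: [28, 24, 6, 12, 29]
Algorithm: preorder visits root first, so consume preorder in order;
for each root, split the current inorder slice at that value into
left-subtree inorder and right-subtree inorder, then recurse.
Recursive splits:
  root=28; inorder splits into left=[6, 12, 24], right=[29]
  root=24; inorder splits into left=[6, 12], right=[]
  root=6; inorder splits into left=[], right=[12]
  root=12; inorder splits into left=[], right=[]
  root=29; inorder splits into left=[], right=[]
Reconstructed level-order: [28, 24, 29, 6, 12]


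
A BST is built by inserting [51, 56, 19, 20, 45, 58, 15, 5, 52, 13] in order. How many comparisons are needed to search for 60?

Search path for 60: 51 -> 56 -> 58
Found: False
Comparisons: 3


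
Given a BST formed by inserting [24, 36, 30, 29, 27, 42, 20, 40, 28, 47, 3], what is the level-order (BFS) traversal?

Tree insertion order: [24, 36, 30, 29, 27, 42, 20, 40, 28, 47, 3]
Tree (level-order array): [24, 20, 36, 3, None, 30, 42, None, None, 29, None, 40, 47, 27, None, None, None, None, None, None, 28]
BFS from the root, enqueuing left then right child of each popped node:
  queue [24] -> pop 24, enqueue [20, 36], visited so far: [24]
  queue [20, 36] -> pop 20, enqueue [3], visited so far: [24, 20]
  queue [36, 3] -> pop 36, enqueue [30, 42], visited so far: [24, 20, 36]
  queue [3, 30, 42] -> pop 3, enqueue [none], visited so far: [24, 20, 36, 3]
  queue [30, 42] -> pop 30, enqueue [29], visited so far: [24, 20, 36, 3, 30]
  queue [42, 29] -> pop 42, enqueue [40, 47], visited so far: [24, 20, 36, 3, 30, 42]
  queue [29, 40, 47] -> pop 29, enqueue [27], visited so far: [24, 20, 36, 3, 30, 42, 29]
  queue [40, 47, 27] -> pop 40, enqueue [none], visited so far: [24, 20, 36, 3, 30, 42, 29, 40]
  queue [47, 27] -> pop 47, enqueue [none], visited so far: [24, 20, 36, 3, 30, 42, 29, 40, 47]
  queue [27] -> pop 27, enqueue [28], visited so far: [24, 20, 36, 3, 30, 42, 29, 40, 47, 27]
  queue [28] -> pop 28, enqueue [none], visited so far: [24, 20, 36, 3, 30, 42, 29, 40, 47, 27, 28]
Result: [24, 20, 36, 3, 30, 42, 29, 40, 47, 27, 28]


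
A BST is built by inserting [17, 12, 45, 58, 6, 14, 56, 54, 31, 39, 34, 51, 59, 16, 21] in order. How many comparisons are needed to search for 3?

Search path for 3: 17 -> 12 -> 6
Found: False
Comparisons: 3


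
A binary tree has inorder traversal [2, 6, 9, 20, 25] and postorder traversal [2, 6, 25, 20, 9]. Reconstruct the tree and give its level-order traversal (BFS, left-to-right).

Inorder:   [2, 6, 9, 20, 25]
Postorder: [2, 6, 25, 20, 9]
Algorithm: postorder visits root last, so walk postorder right-to-left;
each value is the root of the current inorder slice — split it at that
value, recurse on the right subtree first, then the left.
Recursive splits:
  root=9; inorder splits into left=[2, 6], right=[20, 25]
  root=20; inorder splits into left=[], right=[25]
  root=25; inorder splits into left=[], right=[]
  root=6; inorder splits into left=[2], right=[]
  root=2; inorder splits into left=[], right=[]
Reconstructed level-order: [9, 6, 20, 2, 25]


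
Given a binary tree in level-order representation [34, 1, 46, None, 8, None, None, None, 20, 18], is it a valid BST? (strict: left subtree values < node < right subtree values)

Level-order array: [34, 1, 46, None, 8, None, None, None, 20, 18]
Validate using subtree bounds (lo, hi): at each node, require lo < value < hi,
then recurse left with hi=value and right with lo=value.
Preorder trace (stopping at first violation):
  at node 34 with bounds (-inf, +inf): OK
  at node 1 with bounds (-inf, 34): OK
  at node 8 with bounds (1, 34): OK
  at node 20 with bounds (8, 34): OK
  at node 18 with bounds (8, 20): OK
  at node 46 with bounds (34, +inf): OK
No violation found at any node.
Result: Valid BST


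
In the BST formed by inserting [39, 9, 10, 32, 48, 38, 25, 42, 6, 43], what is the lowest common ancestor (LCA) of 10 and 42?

Tree insertion order: [39, 9, 10, 32, 48, 38, 25, 42, 6, 43]
Tree (level-order array): [39, 9, 48, 6, 10, 42, None, None, None, None, 32, None, 43, 25, 38]
In a BST, the LCA of p=10, q=42 is the first node v on the
root-to-leaf path with p <= v <= q (go left if both < v, right if both > v).
Walk from root:
  at 39: 10 <= 39 <= 42, this is the LCA
LCA = 39


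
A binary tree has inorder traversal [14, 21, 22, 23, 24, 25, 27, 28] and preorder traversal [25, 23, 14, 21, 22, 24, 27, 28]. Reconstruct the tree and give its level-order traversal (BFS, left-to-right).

Inorder:  [14, 21, 22, 23, 24, 25, 27, 28]
Preorder: [25, 23, 14, 21, 22, 24, 27, 28]
Algorithm: preorder visits root first, so consume preorder in order;
for each root, split the current inorder slice at that value into
left-subtree inorder and right-subtree inorder, then recurse.
Recursive splits:
  root=25; inorder splits into left=[14, 21, 22, 23, 24], right=[27, 28]
  root=23; inorder splits into left=[14, 21, 22], right=[24]
  root=14; inorder splits into left=[], right=[21, 22]
  root=21; inorder splits into left=[], right=[22]
  root=22; inorder splits into left=[], right=[]
  root=24; inorder splits into left=[], right=[]
  root=27; inorder splits into left=[], right=[28]
  root=28; inorder splits into left=[], right=[]
Reconstructed level-order: [25, 23, 27, 14, 24, 28, 21, 22]


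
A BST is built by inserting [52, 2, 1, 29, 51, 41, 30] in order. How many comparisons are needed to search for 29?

Search path for 29: 52 -> 2 -> 29
Found: True
Comparisons: 3


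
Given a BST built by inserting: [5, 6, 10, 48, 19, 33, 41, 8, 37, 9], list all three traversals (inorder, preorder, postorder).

Tree insertion order: [5, 6, 10, 48, 19, 33, 41, 8, 37, 9]
Tree (level-order array): [5, None, 6, None, 10, 8, 48, None, 9, 19, None, None, None, None, 33, None, 41, 37]
Inorder (L, root, R): [5, 6, 8, 9, 10, 19, 33, 37, 41, 48]
Preorder (root, L, R): [5, 6, 10, 8, 9, 48, 19, 33, 41, 37]
Postorder (L, R, root): [9, 8, 37, 41, 33, 19, 48, 10, 6, 5]


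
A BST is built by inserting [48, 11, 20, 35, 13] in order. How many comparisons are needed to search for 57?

Search path for 57: 48
Found: False
Comparisons: 1


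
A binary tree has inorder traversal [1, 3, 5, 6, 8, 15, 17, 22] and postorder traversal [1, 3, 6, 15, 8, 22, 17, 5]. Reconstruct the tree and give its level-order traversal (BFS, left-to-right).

Inorder:   [1, 3, 5, 6, 8, 15, 17, 22]
Postorder: [1, 3, 6, 15, 8, 22, 17, 5]
Algorithm: postorder visits root last, so walk postorder right-to-left;
each value is the root of the current inorder slice — split it at that
value, recurse on the right subtree first, then the left.
Recursive splits:
  root=5; inorder splits into left=[1, 3], right=[6, 8, 15, 17, 22]
  root=17; inorder splits into left=[6, 8, 15], right=[22]
  root=22; inorder splits into left=[], right=[]
  root=8; inorder splits into left=[6], right=[15]
  root=15; inorder splits into left=[], right=[]
  root=6; inorder splits into left=[], right=[]
  root=3; inorder splits into left=[1], right=[]
  root=1; inorder splits into left=[], right=[]
Reconstructed level-order: [5, 3, 17, 1, 8, 22, 6, 15]


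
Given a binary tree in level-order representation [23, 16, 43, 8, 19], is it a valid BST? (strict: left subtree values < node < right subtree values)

Level-order array: [23, 16, 43, 8, 19]
Validate using subtree bounds (lo, hi): at each node, require lo < value < hi,
then recurse left with hi=value and right with lo=value.
Preorder trace (stopping at first violation):
  at node 23 with bounds (-inf, +inf): OK
  at node 16 with bounds (-inf, 23): OK
  at node 8 with bounds (-inf, 16): OK
  at node 19 with bounds (16, 23): OK
  at node 43 with bounds (23, +inf): OK
No violation found at any node.
Result: Valid BST


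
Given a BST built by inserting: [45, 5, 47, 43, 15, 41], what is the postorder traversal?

Tree insertion order: [45, 5, 47, 43, 15, 41]
Tree (level-order array): [45, 5, 47, None, 43, None, None, 15, None, None, 41]
Postorder traversal: [41, 15, 43, 5, 47, 45]


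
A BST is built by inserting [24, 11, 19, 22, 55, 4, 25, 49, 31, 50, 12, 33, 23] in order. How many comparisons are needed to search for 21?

Search path for 21: 24 -> 11 -> 19 -> 22
Found: False
Comparisons: 4


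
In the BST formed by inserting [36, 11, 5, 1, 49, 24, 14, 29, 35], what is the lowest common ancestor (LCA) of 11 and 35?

Tree insertion order: [36, 11, 5, 1, 49, 24, 14, 29, 35]
Tree (level-order array): [36, 11, 49, 5, 24, None, None, 1, None, 14, 29, None, None, None, None, None, 35]
In a BST, the LCA of p=11, q=35 is the first node v on the
root-to-leaf path with p <= v <= q (go left if both < v, right if both > v).
Walk from root:
  at 36: both 11 and 35 < 36, go left
  at 11: 11 <= 11 <= 35, this is the LCA
LCA = 11


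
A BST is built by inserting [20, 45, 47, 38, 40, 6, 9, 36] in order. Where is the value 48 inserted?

Starting tree (level order): [20, 6, 45, None, 9, 38, 47, None, None, 36, 40]
Insertion path: 20 -> 45 -> 47
Result: insert 48 as right child of 47
Final tree (level order): [20, 6, 45, None, 9, 38, 47, None, None, 36, 40, None, 48]


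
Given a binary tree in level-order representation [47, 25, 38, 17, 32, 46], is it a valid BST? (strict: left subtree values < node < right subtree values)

Level-order array: [47, 25, 38, 17, 32, 46]
Validate using subtree bounds (lo, hi): at each node, require lo < value < hi,
then recurse left with hi=value and right with lo=value.
Preorder trace (stopping at first violation):
  at node 47 with bounds (-inf, +inf): OK
  at node 25 with bounds (-inf, 47): OK
  at node 17 with bounds (-inf, 25): OK
  at node 32 with bounds (25, 47): OK
  at node 38 with bounds (47, +inf): VIOLATION
Node 38 violates its bound: not (47 < 38 < +inf).
Result: Not a valid BST


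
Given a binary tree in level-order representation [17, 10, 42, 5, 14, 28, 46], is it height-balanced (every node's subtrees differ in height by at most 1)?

Tree (level-order array): [17, 10, 42, 5, 14, 28, 46]
Definition: a tree is height-balanced if, at every node, |h(left) - h(right)| <= 1 (empty subtree has height -1).
Bottom-up per-node check:
  node 5: h_left=-1, h_right=-1, diff=0 [OK], height=0
  node 14: h_left=-1, h_right=-1, diff=0 [OK], height=0
  node 10: h_left=0, h_right=0, diff=0 [OK], height=1
  node 28: h_left=-1, h_right=-1, diff=0 [OK], height=0
  node 46: h_left=-1, h_right=-1, diff=0 [OK], height=0
  node 42: h_left=0, h_right=0, diff=0 [OK], height=1
  node 17: h_left=1, h_right=1, diff=0 [OK], height=2
All nodes satisfy the balance condition.
Result: Balanced


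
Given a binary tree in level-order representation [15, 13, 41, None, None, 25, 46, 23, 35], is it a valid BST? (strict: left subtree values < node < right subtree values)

Level-order array: [15, 13, 41, None, None, 25, 46, 23, 35]
Validate using subtree bounds (lo, hi): at each node, require lo < value < hi,
then recurse left with hi=value and right with lo=value.
Preorder trace (stopping at first violation):
  at node 15 with bounds (-inf, +inf): OK
  at node 13 with bounds (-inf, 15): OK
  at node 41 with bounds (15, +inf): OK
  at node 25 with bounds (15, 41): OK
  at node 23 with bounds (15, 25): OK
  at node 35 with bounds (25, 41): OK
  at node 46 with bounds (41, +inf): OK
No violation found at any node.
Result: Valid BST


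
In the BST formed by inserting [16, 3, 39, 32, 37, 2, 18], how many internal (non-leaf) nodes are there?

Tree built from: [16, 3, 39, 32, 37, 2, 18]
Tree (level-order array): [16, 3, 39, 2, None, 32, None, None, None, 18, 37]
Rule: An internal node has at least one child.
Per-node child counts:
  node 16: 2 child(ren)
  node 3: 1 child(ren)
  node 2: 0 child(ren)
  node 39: 1 child(ren)
  node 32: 2 child(ren)
  node 18: 0 child(ren)
  node 37: 0 child(ren)
Matching nodes: [16, 3, 39, 32]
Count of internal (non-leaf) nodes: 4


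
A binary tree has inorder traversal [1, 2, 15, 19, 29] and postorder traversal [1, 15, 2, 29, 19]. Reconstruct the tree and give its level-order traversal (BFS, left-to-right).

Inorder:   [1, 2, 15, 19, 29]
Postorder: [1, 15, 2, 29, 19]
Algorithm: postorder visits root last, so walk postorder right-to-left;
each value is the root of the current inorder slice — split it at that
value, recurse on the right subtree first, then the left.
Recursive splits:
  root=19; inorder splits into left=[1, 2, 15], right=[29]
  root=29; inorder splits into left=[], right=[]
  root=2; inorder splits into left=[1], right=[15]
  root=15; inorder splits into left=[], right=[]
  root=1; inorder splits into left=[], right=[]
Reconstructed level-order: [19, 2, 29, 1, 15]


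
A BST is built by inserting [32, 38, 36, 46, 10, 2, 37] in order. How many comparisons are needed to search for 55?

Search path for 55: 32 -> 38 -> 46
Found: False
Comparisons: 3


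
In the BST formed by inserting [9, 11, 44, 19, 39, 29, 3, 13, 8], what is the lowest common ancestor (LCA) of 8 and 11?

Tree insertion order: [9, 11, 44, 19, 39, 29, 3, 13, 8]
Tree (level-order array): [9, 3, 11, None, 8, None, 44, None, None, 19, None, 13, 39, None, None, 29]
In a BST, the LCA of p=8, q=11 is the first node v on the
root-to-leaf path with p <= v <= q (go left if both < v, right if both > v).
Walk from root:
  at 9: 8 <= 9 <= 11, this is the LCA
LCA = 9


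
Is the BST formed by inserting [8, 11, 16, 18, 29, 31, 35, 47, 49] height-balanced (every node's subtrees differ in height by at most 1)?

Tree (level-order array): [8, None, 11, None, 16, None, 18, None, 29, None, 31, None, 35, None, 47, None, 49]
Definition: a tree is height-balanced if, at every node, |h(left) - h(right)| <= 1 (empty subtree has height -1).
Bottom-up per-node check:
  node 49: h_left=-1, h_right=-1, diff=0 [OK], height=0
  node 47: h_left=-1, h_right=0, diff=1 [OK], height=1
  node 35: h_left=-1, h_right=1, diff=2 [FAIL (|-1-1|=2 > 1)], height=2
  node 31: h_left=-1, h_right=2, diff=3 [FAIL (|-1-2|=3 > 1)], height=3
  node 29: h_left=-1, h_right=3, diff=4 [FAIL (|-1-3|=4 > 1)], height=4
  node 18: h_left=-1, h_right=4, diff=5 [FAIL (|-1-4|=5 > 1)], height=5
  node 16: h_left=-1, h_right=5, diff=6 [FAIL (|-1-5|=6 > 1)], height=6
  node 11: h_left=-1, h_right=6, diff=7 [FAIL (|-1-6|=7 > 1)], height=7
  node 8: h_left=-1, h_right=7, diff=8 [FAIL (|-1-7|=8 > 1)], height=8
Node 35 violates the condition: |-1 - 1| = 2 > 1.
Result: Not balanced


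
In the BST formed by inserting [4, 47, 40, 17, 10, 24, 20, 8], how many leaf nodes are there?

Tree built from: [4, 47, 40, 17, 10, 24, 20, 8]
Tree (level-order array): [4, None, 47, 40, None, 17, None, 10, 24, 8, None, 20]
Rule: A leaf has 0 children.
Per-node child counts:
  node 4: 1 child(ren)
  node 47: 1 child(ren)
  node 40: 1 child(ren)
  node 17: 2 child(ren)
  node 10: 1 child(ren)
  node 8: 0 child(ren)
  node 24: 1 child(ren)
  node 20: 0 child(ren)
Matching nodes: [8, 20]
Count of leaf nodes: 2


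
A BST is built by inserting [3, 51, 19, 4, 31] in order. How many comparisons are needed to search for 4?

Search path for 4: 3 -> 51 -> 19 -> 4
Found: True
Comparisons: 4


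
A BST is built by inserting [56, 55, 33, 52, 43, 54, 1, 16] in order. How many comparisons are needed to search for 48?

Search path for 48: 56 -> 55 -> 33 -> 52 -> 43
Found: False
Comparisons: 5
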